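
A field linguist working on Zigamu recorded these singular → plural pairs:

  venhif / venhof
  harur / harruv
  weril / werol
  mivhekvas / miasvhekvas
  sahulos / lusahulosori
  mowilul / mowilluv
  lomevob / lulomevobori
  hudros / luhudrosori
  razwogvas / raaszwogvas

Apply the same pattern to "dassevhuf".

"dassevhuf" has last vowel 'u'. The stems whose last vowel is 'u' (harur → harruv, mowilul → mowilluv) delete the last vowel and add -uv.
So dassevhuf → dassevhfuv.

dassevhfuv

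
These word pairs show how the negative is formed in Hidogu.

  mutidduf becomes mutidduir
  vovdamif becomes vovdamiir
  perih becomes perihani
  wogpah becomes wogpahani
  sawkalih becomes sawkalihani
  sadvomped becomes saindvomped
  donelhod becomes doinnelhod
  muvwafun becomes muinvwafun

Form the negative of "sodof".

vovdamif and perih both have last vowel 'i' yet inflect differently (vovdamiir, perihani), so the last vowel is not what conditions the rule; the final letter is.
"sodof" ends in -f. The stems ending in -f (mutidduf → mutidduir, vovdamif → vovdamiir) drop the final letter and add -ir.
The other patterns: stems ending in -h add -ani; stems ending in -d or -n insert -in- after the first vowel.
So sodof → sodoir.

sodoir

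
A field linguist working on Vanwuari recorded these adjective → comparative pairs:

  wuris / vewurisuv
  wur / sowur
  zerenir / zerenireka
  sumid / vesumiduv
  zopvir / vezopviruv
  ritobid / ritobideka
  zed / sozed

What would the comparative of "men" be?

wur and zopvir both end in -r yet inflect differently (sowur, vezopviruv), so the final letter is not what conditions the rule; the number of vowels is.
"men" has 1 vowel. The stems with 1 vowel (zed → sozed, wur → sowur) add the prefix so-.
So men → somen.

somen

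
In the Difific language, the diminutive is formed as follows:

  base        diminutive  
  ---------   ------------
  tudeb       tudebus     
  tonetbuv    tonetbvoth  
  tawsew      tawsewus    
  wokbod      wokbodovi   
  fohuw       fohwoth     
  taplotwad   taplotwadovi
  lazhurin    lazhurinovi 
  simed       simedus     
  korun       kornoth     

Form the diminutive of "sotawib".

sotawibovi

tawsew and fohuw both end in -w yet inflect differently (tawsewus, fohwoth), so the final letter is not what conditions the rule; the last vowel is.
"sotawib" has last vowel 'i'. The one such stem in the data (lazhurin → lazhurinovi) adds -ovi, so the same rule applies.
The other patterns: stems whose last vowel is 'e' add -us; stems whose last vowel is 'u' delete the last vowel and add -oth.
So sotawib → sotawibovi.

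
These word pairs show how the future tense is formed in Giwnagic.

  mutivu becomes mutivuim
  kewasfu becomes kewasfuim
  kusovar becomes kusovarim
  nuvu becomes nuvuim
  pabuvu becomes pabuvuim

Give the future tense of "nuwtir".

nuwtirim

Every pair shown (mutivu → mutivuim, kewasfu → kewasfuim, kusovar → kusovarim, …) follows the same rule: add -im.
So nuwtir → nuwtirim.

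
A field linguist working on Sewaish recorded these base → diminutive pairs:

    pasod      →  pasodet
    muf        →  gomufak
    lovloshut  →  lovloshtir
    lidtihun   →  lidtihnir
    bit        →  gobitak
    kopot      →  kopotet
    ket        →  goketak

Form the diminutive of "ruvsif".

ruvsifet

bit and kopot both end in -t yet inflect differently (gobitak, kopotet), so the final letter is not what conditions the rule; the number of vowels is.
"ruvsif" has 2 vowels. The stems with 2 vowels (kopot → kopotet, pasod → pasodet) add -et.
The other patterns: stems with 1 vowel add go- … -ak around the stem; stems with 3 vowels delete the last vowel and add -ir.
So ruvsif → ruvsifet.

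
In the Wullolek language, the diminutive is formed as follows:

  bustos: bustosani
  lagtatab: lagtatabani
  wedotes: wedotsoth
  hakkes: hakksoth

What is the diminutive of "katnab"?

katnabani

hakkes and bustos both end in -s yet inflect differently (hakksoth, bustosani), so the final letter is not what conditions the rule; the last vowel is.
"katnab" has last vowel 'a'. The one such stem in the data (lagtatab → lagtatabani) adds -ani, so the same rule applies.
The other pattern: stems whose last vowel is 'e' delete the last vowel and add -oth.
So katnab → katnabani.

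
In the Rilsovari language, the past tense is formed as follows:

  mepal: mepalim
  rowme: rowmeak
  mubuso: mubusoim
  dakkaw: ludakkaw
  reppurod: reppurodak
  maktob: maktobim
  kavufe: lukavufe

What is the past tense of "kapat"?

rowme and kavufe both end in -e yet inflect differently (rowmeak, lukavufe), so the final letter is not what conditions the rule; the first letter is.
"kapat" begins with k-. The one such stem in the data (kavufe → lukavufe) adds the prefix lu-, so the same rule applies.
So kapat → lukapat.

lukapat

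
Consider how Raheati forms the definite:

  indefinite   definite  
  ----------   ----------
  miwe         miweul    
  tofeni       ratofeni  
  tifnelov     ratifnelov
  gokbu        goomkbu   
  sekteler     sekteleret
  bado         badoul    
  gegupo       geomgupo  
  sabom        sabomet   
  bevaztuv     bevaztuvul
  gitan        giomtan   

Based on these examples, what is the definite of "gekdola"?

geomkdola

tifnelov and bevaztuv both end in -v yet inflect differently (ratifnelov, bevaztuvul), so the final letter is not what conditions the rule; the first letter is.
"gekdola" begins with g-. The stems beginning with g- (gitan → giomtan, gokbu → goomkbu, gegupo → geomgupo) insert -om- after the first vowel.
The other patterns: stems beginning with s- add -et; stems beginning with t- add the prefix ra-; stems beginning with b- or m- add -ul.
So gekdola → geomkdola.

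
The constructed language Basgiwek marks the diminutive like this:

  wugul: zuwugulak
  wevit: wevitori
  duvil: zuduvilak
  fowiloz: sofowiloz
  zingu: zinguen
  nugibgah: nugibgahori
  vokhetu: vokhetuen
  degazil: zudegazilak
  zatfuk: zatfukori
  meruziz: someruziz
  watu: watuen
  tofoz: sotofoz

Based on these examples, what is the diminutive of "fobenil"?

zufobenilak

"fobenil" ends in -l. The stems ending in -l (degazil → zudegazilak, wugul → zuwugulak, duvil → zuduvilak) add zu- … -ak around the stem.
The other patterns: stems ending in -z add the prefix so-; stems ending in -u add -en; stems ending in -h, -k or -t add -ori.
So fobenil → zufobenilak.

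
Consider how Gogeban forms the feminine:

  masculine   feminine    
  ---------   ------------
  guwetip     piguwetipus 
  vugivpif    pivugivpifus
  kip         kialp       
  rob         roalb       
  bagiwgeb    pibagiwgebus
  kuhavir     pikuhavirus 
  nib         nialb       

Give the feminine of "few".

fealw

bagiwgeb and nib both end in -b yet inflect differently (pibagiwgebus, nialb), so the final letter is not what conditions the rule; the number of vowels is.
"few" has 1 vowel. The stems with 1 vowel (nib → nialb, rob → roalb, kip → kialp) insert -al- after the first vowel.
The other pattern: stems with 3 vowels add pi- … -us around the stem.
So few → fealw.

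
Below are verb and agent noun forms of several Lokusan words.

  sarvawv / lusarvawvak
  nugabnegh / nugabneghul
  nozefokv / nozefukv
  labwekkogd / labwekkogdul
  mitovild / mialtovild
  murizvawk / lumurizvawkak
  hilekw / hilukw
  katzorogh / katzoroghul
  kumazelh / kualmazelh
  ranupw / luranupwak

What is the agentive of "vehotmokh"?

labwekkogd and mitovild both end in -d yet inflect differently (labwekkogdul, mialtovild), so the final letter is not what conditions the rule; the second-to-last letter is.
"vehotmokh" has second-to-last letter 'k'. The stems whose second-to-last letter is 'k' (hilekw → hilukw, nozefokv → nozefukv) change the last vowel to 'u'.
So vehotmokh → vehotmukh.

vehotmukh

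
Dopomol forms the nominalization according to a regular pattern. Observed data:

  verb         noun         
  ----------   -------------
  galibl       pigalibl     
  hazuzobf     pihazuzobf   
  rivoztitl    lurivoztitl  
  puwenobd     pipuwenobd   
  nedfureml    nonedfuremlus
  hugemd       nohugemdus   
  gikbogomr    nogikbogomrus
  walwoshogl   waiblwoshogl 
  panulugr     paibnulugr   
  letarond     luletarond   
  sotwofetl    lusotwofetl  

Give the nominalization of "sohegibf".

gikbogomr and panulugr both end in -r yet inflect differently (nogikbogomrus, paibnulugr), so the final letter is not what conditions the rule; the second-to-last letter is.
"sohegibf" has second-to-last letter 'b'. The stems whose second-to-last letter is 'b' (puwenobd → pipuwenobd, galibl → pigalibl, hazuzobf → pihazuzobf) add the prefix pi-.
The other patterns: stems whose second-to-last letter is 'm' add no- … -us around the stem; stems whose second-to-last letter is 'g' insert -ib- after the first vowel; stems whose second-to-last letter is 'n' or 't' add the prefix lu-.
So sohegibf → pisohegibf.

pisohegibf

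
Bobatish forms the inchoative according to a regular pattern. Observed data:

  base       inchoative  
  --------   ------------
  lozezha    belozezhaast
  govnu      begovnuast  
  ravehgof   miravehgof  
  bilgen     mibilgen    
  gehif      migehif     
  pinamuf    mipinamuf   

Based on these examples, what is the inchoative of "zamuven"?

mizamuven

govnu and pinamuf both have last vowel 'u' yet inflect differently (begovnuast, mipinamuf), so the last vowel is not what conditions the rule; whether the stem ends in a vowel or a consonant is.
"zamuven" ends in a consonant. The stems ending in a consonant (ravehgof → miravehgof, bilgen → mibilgen, gehif → migehif) add the prefix mi-.
So zamuven → mizamuven.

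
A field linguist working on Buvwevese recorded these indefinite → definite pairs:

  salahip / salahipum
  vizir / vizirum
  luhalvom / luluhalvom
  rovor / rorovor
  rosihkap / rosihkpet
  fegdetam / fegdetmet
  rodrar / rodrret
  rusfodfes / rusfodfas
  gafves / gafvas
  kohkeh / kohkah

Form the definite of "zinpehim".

zinpehimum

vizir and rovor both end in -r yet inflect differently (vizirum, rorovor), so the final letter is not what conditions the rule; the last vowel is.
"zinpehim" has last vowel 'i'. The stems whose last vowel is 'i' (salahip → salahipum, vizir → vizirum) add -um.
The other patterns: stems whose last vowel is 'o' repeat the first consonant+vowel as a prefix; stems whose last vowel is 'a' delete the last vowel and add -et; stems whose last vowel is 'e' change the last vowel to 'a'.
So zinpehim → zinpehimum.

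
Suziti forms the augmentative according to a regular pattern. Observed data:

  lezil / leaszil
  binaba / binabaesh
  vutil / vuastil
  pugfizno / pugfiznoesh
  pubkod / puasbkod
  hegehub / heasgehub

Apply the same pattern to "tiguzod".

pugfizno and pubkod both have last vowel 'o' yet inflect differently (pugfiznoesh, puasbkod), so the last vowel is not what conditions the rule; whether the stem ends in a vowel or a consonant is.
"tiguzod" ends in a consonant. The stems ending in a consonant (pubkod → puasbkod, vutil → vuastil, hegehub → heasgehub) insert -as- after the first vowel.
The other pattern: stems ending in a vowel add -esh.
So tiguzod → tiasguzod.

tiasguzod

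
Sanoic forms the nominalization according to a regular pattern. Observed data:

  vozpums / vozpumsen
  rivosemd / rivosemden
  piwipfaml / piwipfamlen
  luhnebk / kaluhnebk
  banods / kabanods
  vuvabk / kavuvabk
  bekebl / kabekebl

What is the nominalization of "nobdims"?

nobdimsen

vozpums and banods both end in -s yet inflect differently (vozpumsen, kabanods), so the final letter is not what conditions the rule; the second-to-last letter is.
"nobdims" has second-to-last letter 'm'. The stems whose second-to-last letter is 'm' (vozpums → vozpumsen, rivosemd → rivosemden, piwipfaml → piwipfamlen) add -en.
The other pattern: stems whose second-to-last letter is 'b' or 'd' add the prefix ka-.
So nobdims → nobdimsen.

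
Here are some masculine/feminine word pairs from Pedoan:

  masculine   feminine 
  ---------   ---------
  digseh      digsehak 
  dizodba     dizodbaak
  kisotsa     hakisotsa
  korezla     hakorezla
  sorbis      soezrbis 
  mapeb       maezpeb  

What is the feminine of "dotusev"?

dotusevak

"dotusev" begins with d-. The stems beginning with d- (digseh → digsehak, dizodba → dizodbaak) add -ak.
The other patterns: stems beginning with k- add the prefix ha-; stems beginning with m- or s- insert -ez- after the first vowel.
So dotusev → dotusevak.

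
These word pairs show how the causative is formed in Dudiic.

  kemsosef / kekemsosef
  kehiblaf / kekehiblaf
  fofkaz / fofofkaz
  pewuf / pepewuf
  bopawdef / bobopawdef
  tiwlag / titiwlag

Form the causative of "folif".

fofolif

Every pair shown (kemsosef → kekemsosef, kehiblaf → kekehiblaf, fofkaz → fofofkaz, …) follows the same rule: repeat the first consonant+vowel as a prefix.
So folif → fofolif.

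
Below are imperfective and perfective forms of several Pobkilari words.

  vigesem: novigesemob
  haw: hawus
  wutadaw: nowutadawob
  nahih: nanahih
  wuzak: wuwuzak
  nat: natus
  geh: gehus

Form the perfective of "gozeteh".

nogozetehob

geh and nahih both end in -h yet inflect differently (gehus, nanahih), so the final letter is not what conditions the rule; the number of vowels is.
"gozeteh" has 3 vowels. The stems with 3 vowels (vigesem → novigesemob, wutadaw → nowutadawob) add no- … -ob around the stem.
The other patterns: stems with 1 vowel add -us; stems with 2 vowels repeat the first consonant+vowel as a prefix.
So gozeteh → nogozetehob.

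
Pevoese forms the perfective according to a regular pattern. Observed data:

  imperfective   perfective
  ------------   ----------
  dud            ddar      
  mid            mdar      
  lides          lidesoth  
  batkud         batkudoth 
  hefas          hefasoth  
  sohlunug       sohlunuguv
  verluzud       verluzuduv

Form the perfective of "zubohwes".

zubohwesuv

"zubohwes" has 3 vowels. The stems with 3 vowels (sohlunug → sohlunuguv, verluzud → verluzuduv) add -uv.
The other patterns: stems with 1 vowel delete the last vowel and add -ar; stems with 2 vowels add -oth.
So zubohwes → zubohwesuv.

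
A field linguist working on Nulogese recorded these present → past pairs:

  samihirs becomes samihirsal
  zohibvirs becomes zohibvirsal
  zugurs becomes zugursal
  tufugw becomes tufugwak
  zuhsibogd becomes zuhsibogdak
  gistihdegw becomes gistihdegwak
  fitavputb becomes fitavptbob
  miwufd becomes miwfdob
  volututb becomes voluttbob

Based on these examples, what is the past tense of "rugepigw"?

zuhsibogd and miwufd both end in -d yet inflect differently (zuhsibogdak, miwfdob), so the final letter is not what conditions the rule; the second-to-last letter is.
"rugepigw" has second-to-last letter 'g'. The stems whose second-to-last letter is 'g' (tufugw → tufugwak, zuhsibogd → zuhsibogdak, gistihdegw → gistihdegwak) add -ak.
The other patterns: stems whose second-to-last letter is 'r' add -al; stems whose second-to-last letter is 'f' or 't' delete the last vowel and add -ob.
So rugepigw → rugepigwak.

rugepigwak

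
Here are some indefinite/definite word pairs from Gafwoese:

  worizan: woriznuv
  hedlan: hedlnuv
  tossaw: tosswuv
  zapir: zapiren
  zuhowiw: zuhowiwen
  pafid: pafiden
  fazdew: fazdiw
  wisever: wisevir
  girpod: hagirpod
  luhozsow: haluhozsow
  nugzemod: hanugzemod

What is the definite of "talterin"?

tossaw and zuhowiw both end in -w yet inflect differently (tosswuv, zuhowiwen), so the final letter is not what conditions the rule; the last vowel is.
"talterin" has last vowel 'i'. The stems whose last vowel is 'i' (zapir → zapiren, zuhowiw → zuhowiwen, pafid → pafiden) add -en.
So talterin → talterinen.

talterinen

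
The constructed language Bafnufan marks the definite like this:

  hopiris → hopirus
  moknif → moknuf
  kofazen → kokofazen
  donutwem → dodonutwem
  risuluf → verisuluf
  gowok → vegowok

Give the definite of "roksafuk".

"roksafuk" has last vowel 'u'. The one such stem in the data (risuluf → verisuluf) adds the prefix ve-, so the same rule applies.
The other patterns: stems whose last vowel is 'i' change the last vowel to 'u'; stems whose last vowel is 'e' repeat the first consonant+vowel as a prefix.
So roksafuk → veroksafuk.

veroksafuk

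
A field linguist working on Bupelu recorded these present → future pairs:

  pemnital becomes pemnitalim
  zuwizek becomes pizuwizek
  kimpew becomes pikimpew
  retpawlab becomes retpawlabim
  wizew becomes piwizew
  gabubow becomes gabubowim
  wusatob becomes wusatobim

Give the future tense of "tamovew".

wizew and gabubow both end in -w yet inflect differently (piwizew, gabubowim), so the final letter is not what conditions the rule; the last vowel is.
"tamovew" has last vowel 'e'. The stems whose last vowel is 'e' (zuwizek → pizuwizek, wizew → piwizew, kimpew → pikimpew) add the prefix pi-.
So tamovew → pitamovew.

pitamovew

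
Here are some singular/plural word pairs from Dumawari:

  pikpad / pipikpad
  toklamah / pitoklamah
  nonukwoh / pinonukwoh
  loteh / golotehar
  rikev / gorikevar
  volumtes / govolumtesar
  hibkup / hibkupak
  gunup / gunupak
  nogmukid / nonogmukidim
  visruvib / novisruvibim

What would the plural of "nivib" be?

nonivibim

toklamah and loteh both end in -h yet inflect differently (pitoklamah, golotehar), so the final letter is not what conditions the rule; the last vowel is.
"nivib" has last vowel 'i'. The stems whose last vowel is 'i' (nogmukid → nonogmukidim, visruvib → novisruvibim) add no- … -im around the stem.
So nivib → nonivibim.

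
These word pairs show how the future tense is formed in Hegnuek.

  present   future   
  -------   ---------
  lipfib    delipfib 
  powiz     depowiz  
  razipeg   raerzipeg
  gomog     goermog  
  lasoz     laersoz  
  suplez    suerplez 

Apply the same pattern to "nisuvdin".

denisuvdin

powiz and lasoz both end in -z yet inflect differently (depowiz, laersoz), so the final letter is not what conditions the rule; the last vowel is.
"nisuvdin" has last vowel 'i'. The stems whose last vowel is 'i' (lipfib → delipfib, powiz → depowiz) add the prefix de-.
So nisuvdin → denisuvdin.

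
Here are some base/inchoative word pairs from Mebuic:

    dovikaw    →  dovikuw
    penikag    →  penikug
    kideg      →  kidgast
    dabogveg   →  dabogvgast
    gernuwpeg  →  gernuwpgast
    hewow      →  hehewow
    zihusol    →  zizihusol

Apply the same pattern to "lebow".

lelebow

"lebow" has last vowel 'o'. The stems whose last vowel is 'o' (hewow → hehewow, zihusol → zizihusol) repeat the first consonant+vowel as a prefix.
The other patterns: stems whose last vowel is 'a' change the last vowel to 'u'; stems whose last vowel is 'e' delete the last vowel and add -ast.
So lebow → lelebow.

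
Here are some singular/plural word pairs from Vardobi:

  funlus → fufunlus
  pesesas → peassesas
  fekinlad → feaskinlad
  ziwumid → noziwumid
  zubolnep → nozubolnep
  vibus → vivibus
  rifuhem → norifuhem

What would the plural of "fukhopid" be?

"fukhopid" has last vowel 'i'. The one such stem in the data (ziwumid → noziwumid) adds the prefix no-, so the same rule applies.
The other patterns: stems whose last vowel is 'a' insert -as- after the first vowel; stems whose last vowel is 'u' repeat the first consonant+vowel as a prefix.
So fukhopid → nofukhopid.

nofukhopid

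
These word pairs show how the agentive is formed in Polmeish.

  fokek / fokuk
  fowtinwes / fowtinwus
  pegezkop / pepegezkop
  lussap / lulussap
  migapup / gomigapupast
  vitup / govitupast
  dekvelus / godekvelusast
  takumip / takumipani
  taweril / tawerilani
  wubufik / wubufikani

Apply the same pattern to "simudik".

"simudik" has last vowel 'i'. The stems whose last vowel is 'i' (takumip → takumipani, taweril → tawerilani, wubufik → wubufikani) add -ani.
The other patterns: stems whose last vowel is 'e' change the last vowel to 'u'; stems whose last vowel is 'a' or 'o' repeat the first consonant+vowel as a prefix; stems whose last vowel is 'u' add go- … -ast around the stem.
So simudik → simudikani.

simudikani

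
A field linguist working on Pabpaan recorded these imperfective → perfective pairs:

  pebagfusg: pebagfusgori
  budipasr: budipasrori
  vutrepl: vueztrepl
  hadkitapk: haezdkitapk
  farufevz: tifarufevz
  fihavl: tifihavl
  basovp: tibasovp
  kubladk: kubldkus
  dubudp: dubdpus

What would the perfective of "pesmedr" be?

"pesmedr" has second-to-last letter 'd'. The stems whose second-to-last letter is 'd' (kubladk → kubldkus, dubudp → dubdpus) delete the last vowel and add -us.
The other patterns: stems whose second-to-last letter is 's' add -ori; stems whose second-to-last letter is 'p' insert -ez- after the first vowel; stems whose second-to-last letter is 'v' add the prefix ti-.
So pesmedr → pesmdrus.

pesmdrus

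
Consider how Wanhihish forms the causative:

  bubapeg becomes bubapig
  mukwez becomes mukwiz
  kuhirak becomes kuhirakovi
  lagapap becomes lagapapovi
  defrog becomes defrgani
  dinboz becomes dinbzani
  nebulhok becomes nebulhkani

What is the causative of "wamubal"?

wamubalovi

"wamubal" has last vowel 'a'. The stems whose last vowel is 'a' (kuhirak → kuhirakovi, lagapap → lagapapovi) add -ovi.
The other patterns: stems whose last vowel is 'e' change the last vowel to 'i'; stems whose last vowel is 'o' delete the last vowel and add -ani.
So wamubal → wamubalovi.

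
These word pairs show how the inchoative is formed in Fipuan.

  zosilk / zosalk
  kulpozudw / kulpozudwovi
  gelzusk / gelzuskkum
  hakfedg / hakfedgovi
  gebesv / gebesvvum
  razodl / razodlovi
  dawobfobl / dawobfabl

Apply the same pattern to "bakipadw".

"bakipadw" has second-to-last letter 'd'. The stems whose second-to-last letter is 'd' (razodl → razodlovi, kulpozudw → kulpozudwovi, hakfedg → hakfedgovi) add -ovi.
The other patterns: stems whose second-to-last letter is 's' double the final consonant and add -um; stems whose second-to-last letter is 'b' or 'l' change the last vowel to 'a'.
So bakipadw → bakipadwovi.

bakipadwovi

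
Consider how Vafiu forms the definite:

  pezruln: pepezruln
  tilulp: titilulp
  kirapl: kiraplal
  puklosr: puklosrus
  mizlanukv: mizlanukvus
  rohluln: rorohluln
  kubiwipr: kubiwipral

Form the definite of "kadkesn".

"kadkesn" has second-to-last letter 's'. The one such stem in the data (puklosr → puklosrus) adds -us, so the same rule applies.
So kadkesn → kadkesnus.

kadkesnus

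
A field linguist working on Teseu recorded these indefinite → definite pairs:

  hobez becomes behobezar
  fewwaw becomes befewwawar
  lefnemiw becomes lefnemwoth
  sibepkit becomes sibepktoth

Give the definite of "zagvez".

lefnemiw and fewwaw both end in -w yet inflect differently (lefnemwoth, befewwawar), so the final letter is not what conditions the rule; the number of vowels is.
"zagvez" has 2 vowels. The stems with 2 vowels (hobez → behobezar, fewwaw → befewwawar) add be- … -ar around the stem.
The other pattern: stems with 3 vowels delete the last vowel and add -oth.
So zagvez → bezagvezar.

bezagvezar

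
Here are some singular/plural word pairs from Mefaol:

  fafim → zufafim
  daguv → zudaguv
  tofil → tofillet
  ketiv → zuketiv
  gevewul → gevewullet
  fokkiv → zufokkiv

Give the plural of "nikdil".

"nikdil" ends in -l. The stems ending in -l (gevewul → gevewullet, tofil → tofillet) double the final consonant and add -et.
The other pattern: stems ending in -m or -v add the prefix zu-.
So nikdil → nikdillet.

nikdillet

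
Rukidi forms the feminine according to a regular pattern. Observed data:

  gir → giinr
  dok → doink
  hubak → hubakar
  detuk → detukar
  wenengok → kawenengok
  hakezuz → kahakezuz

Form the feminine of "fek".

dok and hubak both end in -k yet inflect differently (doink, hubakar), so the final letter is not what conditions the rule; the number of vowels is.
"fek" has 1 vowel. The stems with 1 vowel (gir → giinr, dok → doink) insert -in- after the first vowel.
The other patterns: stems with 2 vowels add -ar; stems with 3 vowels add the prefix ka-.
So fek → feink.

feink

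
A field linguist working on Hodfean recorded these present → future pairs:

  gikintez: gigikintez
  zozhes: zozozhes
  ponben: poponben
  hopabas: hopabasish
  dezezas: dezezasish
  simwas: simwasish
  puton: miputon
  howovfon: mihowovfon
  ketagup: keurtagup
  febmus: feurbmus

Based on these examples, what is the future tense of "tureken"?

tutureken

zozhes and hopabas both end in -s yet inflect differently (zozozhes, hopabasish), so the final letter is not what conditions the rule; the last vowel is.
"tureken" has last vowel 'e'. The stems whose last vowel is 'e' (gikintez → gigikintez, zozhes → zozozhes, ponben → poponben) repeat the first consonant+vowel as a prefix.
So tureken → tutureken.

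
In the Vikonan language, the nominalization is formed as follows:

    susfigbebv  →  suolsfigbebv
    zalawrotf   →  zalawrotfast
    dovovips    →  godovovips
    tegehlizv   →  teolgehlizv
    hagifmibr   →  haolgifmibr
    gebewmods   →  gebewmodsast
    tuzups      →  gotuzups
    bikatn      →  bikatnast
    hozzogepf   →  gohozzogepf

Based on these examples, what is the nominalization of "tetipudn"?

hozzogepf and zalawrotf both end in -f yet inflect differently (gohozzogepf, zalawrotfast), so the final letter is not what conditions the rule; the second-to-last letter is.
"tetipudn" has second-to-last letter 'd'. The one such stem in the data (gebewmods → gebewmodsast) adds -ast, so the same rule applies.
The other patterns: stems whose second-to-last letter is 'p' add the prefix go-; stems whose second-to-last letter is 'b' or 'z' insert -ol- after the first vowel.
So tetipudn → tetipudnast.

tetipudnast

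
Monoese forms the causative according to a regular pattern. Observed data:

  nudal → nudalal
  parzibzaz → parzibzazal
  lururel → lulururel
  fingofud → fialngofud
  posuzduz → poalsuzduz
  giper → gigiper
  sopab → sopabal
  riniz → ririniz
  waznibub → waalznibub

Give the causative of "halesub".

haallesub

nudal and lururel both end in -l yet inflect differently (nudalal, lulururel), so the final letter is not what conditions the rule; the last vowel is.
"halesub" has last vowel 'u'. The stems whose last vowel is 'u' (waznibub → waalznibub, fingofud → fialngofud, posuzduz → poalsuzduz) insert -al- after the first vowel.
So halesub → haallesub.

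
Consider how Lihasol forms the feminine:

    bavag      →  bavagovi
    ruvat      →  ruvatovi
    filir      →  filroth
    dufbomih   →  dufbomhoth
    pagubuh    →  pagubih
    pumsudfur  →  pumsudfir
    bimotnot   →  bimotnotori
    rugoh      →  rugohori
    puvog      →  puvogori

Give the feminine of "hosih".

hoshoth

dufbomih and pagubuh both end in -h yet inflect differently (dufbomhoth, pagubih), so the final letter is not what conditions the rule; the last vowel is.
"hosih" has last vowel 'i'. The stems whose last vowel is 'i' (filir → filroth, dufbomih → dufbomhoth) delete the last vowel and add -oth.
The other patterns: stems whose last vowel is 'a' add -ovi; stems whose last vowel is 'u' change the last vowel to 'i'; stems whose last vowel is 'o' add -ori.
So hosih → hoshoth.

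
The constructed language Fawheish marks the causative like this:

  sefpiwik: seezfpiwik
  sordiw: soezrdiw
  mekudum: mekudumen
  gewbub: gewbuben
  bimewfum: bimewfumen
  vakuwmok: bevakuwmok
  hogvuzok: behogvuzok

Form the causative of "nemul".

nemulen

sefpiwik and vakuwmok both end in -k yet inflect differently (seezfpiwik, bevakuwmok), so the final letter is not what conditions the rule; the last vowel is.
"nemul" has last vowel 'u'. The stems whose last vowel is 'u' (mekudum → mekudumen, gewbub → gewbuben, bimewfum → bimewfumen) add -en.
The other patterns: stems whose last vowel is 'i' insert -ez- after the first vowel; stems whose last vowel is 'o' add the prefix be-.
So nemul → nemulen.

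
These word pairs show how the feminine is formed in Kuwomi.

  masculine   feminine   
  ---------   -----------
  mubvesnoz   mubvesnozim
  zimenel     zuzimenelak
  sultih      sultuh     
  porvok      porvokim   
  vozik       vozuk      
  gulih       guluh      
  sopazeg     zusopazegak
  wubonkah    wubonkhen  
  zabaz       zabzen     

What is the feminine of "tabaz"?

tabzen

vozik and porvok both end in -k yet inflect differently (vozuk, porvokim), so the final letter is not what conditions the rule; the last vowel is.
"tabaz" has last vowel 'a'. The stems whose last vowel is 'a' (wubonkah → wubonkhen, zabaz → zabzen) delete the last vowel and add -en.
The other patterns: stems whose last vowel is 'i' change the last vowel to 'u'; stems whose last vowel is 'o' add -im; stems whose last vowel is 'e' add zu- … -ak around the stem.
So tabaz → tabzen.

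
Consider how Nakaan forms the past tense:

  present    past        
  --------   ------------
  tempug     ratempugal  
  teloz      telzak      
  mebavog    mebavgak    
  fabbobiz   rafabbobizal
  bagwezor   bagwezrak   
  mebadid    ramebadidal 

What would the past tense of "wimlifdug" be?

rawimlifdugal

"wimlifdug" has last vowel 'u'. The one such stem in the data (tempug → ratempugal) adds ra- … -al around the stem, so the same rule applies.
The other pattern: stems whose last vowel is 'o' delete the last vowel and add -ak.
So wimlifdug → rawimlifdugal.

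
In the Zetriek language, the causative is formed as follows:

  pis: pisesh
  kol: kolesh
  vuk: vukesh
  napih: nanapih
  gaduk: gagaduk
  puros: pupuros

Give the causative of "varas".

"varas" has 2 vowels. The stems with 2 vowels (napih → nanapih, gaduk → gagaduk, puros → pupuros) repeat the first consonant+vowel as a prefix.
So varas → vavaras.

vavaras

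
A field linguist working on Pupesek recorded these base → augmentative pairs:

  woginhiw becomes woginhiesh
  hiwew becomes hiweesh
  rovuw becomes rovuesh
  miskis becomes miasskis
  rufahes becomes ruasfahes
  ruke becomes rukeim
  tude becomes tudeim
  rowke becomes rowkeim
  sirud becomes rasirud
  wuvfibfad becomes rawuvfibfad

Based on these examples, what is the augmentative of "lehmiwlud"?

woginhiw and miskis both have last vowel 'i' yet inflect differently (woginhiesh, miasskis), so the last vowel is not what conditions the rule; the final letter is.
"lehmiwlud" ends in -d. The stems ending in -d (sirud → rasirud, wuvfibfad → rawuvfibfad) add the prefix ra-.
The other patterns: stems ending in -w drop the final letter and add -esh; stems ending in -s insert -as- after the first vowel; stems ending in -e add -im.
So lehmiwlud → ralehmiwlud.

ralehmiwlud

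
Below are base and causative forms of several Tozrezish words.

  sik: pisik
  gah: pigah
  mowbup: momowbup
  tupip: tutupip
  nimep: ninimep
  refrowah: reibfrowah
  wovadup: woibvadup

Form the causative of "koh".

gah and refrowah both end in -h yet inflect differently (pigah, reibfrowah), so the final letter is not what conditions the rule; the number of vowels is.
"koh" has 1 vowel. The stems with 1 vowel (sik → pisik, gah → pigah) add the prefix pi-.
The other patterns: stems with 2 vowels repeat the first consonant+vowel as a prefix; stems with 3 vowels insert -ib- after the first vowel.
So koh → pikoh.

pikoh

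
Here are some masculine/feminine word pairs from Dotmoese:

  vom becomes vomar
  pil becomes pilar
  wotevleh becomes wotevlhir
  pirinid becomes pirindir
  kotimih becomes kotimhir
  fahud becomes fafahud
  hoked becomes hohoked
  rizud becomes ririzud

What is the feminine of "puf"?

fahud and pirinid both end in -d yet inflect differently (fafahud, pirindir), so the final letter is not what conditions the rule; the number of vowels is.
"puf" has 1 vowel. The stems with 1 vowel (pil → pilar, vom → vomar) add -ar.
The other patterns: stems with 2 vowels repeat the first consonant+vowel as a prefix; stems with 3 vowels delete the last vowel and add -ir.
So puf → pufar.

pufar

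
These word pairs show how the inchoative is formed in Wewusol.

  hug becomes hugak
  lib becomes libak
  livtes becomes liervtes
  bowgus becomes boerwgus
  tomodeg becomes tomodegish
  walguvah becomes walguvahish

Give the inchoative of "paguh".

"paguh" has 2 vowels. The stems with 2 vowels (livtes → liervtes, bowgus → boerwgus) insert -er- after the first vowel.
The other patterns: stems with 1 vowel add -ak; stems with 3 vowels add -ish.
So paguh → paerguh.

paerguh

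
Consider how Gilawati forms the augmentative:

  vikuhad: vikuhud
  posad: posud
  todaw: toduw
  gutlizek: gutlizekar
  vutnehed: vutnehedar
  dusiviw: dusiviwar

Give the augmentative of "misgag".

misgug

"misgag" has last vowel 'a'. The stems whose last vowel is 'a' (vikuhad → vikuhud, posad → posud, todaw → toduw) change the last vowel to 'u'.
The other pattern: stems whose last vowel is 'e' or 'i' add -ar.
So misgag → misgug.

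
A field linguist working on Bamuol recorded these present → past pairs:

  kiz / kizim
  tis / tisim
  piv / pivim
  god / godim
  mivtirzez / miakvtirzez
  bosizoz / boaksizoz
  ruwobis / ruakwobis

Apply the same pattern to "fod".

fodim

kiz and mivtirzez both end in -z yet inflect differently (kizim, miakvtirzez), so the final letter is not what conditions the rule; the number of vowels is.
"fod" has 1 vowel. The stems with 1 vowel (kiz → kizim, tis → tisim, piv → pivim) add -im.
So fod → fodim.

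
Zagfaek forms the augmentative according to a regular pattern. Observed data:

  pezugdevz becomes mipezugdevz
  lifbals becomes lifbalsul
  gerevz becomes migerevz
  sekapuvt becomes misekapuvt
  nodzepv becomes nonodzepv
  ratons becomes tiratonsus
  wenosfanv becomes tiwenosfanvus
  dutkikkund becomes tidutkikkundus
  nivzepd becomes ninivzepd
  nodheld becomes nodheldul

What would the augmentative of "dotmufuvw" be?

midotmufuvw

dutkikkund and nodheld both end in -d yet inflect differently (tidutkikkundus, nodheldul), so the final letter is not what conditions the rule; the second-to-last letter is.
"dotmufuvw" has second-to-last letter 'v'. The stems whose second-to-last letter is 'v' (sekapuvt → misekapuvt, gerevz → migerevz, pezugdevz → mipezugdevz) add the prefix mi-.
So dotmufuvw → midotmufuvw.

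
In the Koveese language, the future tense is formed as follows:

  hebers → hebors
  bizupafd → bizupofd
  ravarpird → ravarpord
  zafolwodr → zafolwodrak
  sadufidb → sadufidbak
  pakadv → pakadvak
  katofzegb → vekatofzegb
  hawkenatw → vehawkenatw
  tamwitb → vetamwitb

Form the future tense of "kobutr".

"kobutr" has second-to-last letter 't'. The stems whose second-to-last letter is 't' (hawkenatw → vehawkenatw, tamwitb → vetamwitb) add the prefix ve-.
So kobutr → vekobutr.

vekobutr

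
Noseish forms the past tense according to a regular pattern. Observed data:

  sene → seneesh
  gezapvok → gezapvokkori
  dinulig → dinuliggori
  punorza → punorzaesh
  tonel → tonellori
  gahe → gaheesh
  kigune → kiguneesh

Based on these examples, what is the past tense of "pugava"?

pugavaesh

"pugava" ends in a vowel. The stems ending in a vowel (punorza → punorzaesh, kigune → kiguneesh, sene → seneesh) add -esh.
The other pattern: stems ending in a consonant double the final consonant and add -ori.
So pugava → pugavaesh.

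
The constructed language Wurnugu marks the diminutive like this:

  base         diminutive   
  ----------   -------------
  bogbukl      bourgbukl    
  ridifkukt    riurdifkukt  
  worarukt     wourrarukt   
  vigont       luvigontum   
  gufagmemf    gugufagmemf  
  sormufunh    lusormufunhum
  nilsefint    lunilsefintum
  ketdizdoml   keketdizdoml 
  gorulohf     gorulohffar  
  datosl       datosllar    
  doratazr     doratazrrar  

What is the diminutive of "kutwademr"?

kukutwademr

"kutwademr" has second-to-last letter 'm'. The stems whose second-to-last letter is 'm' (ketdizdoml → keketdizdoml, gufagmemf → gugufagmemf) repeat the first consonant+vowel as a prefix.
The other patterns: stems whose second-to-last letter is 'n' add lu- … -um around the stem; stems whose second-to-last letter is 'k' insert -ur- after the first vowel; stems whose second-to-last letter is 'h', 's' or 'z' double the final consonant and add -ar.
So kutwademr → kukutwademr.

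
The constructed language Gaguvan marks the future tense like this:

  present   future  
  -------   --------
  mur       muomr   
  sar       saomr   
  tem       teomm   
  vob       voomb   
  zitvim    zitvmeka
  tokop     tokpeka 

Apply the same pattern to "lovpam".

lovpmeka

"lovpam" has 2 vowels. The stems with 2 vowels (zitvim → zitvmeka, tokop → tokpeka) delete the last vowel and add -eka.
The other pattern: stems with 1 vowel insert -om- after the first vowel.
So lovpam → lovpmeka.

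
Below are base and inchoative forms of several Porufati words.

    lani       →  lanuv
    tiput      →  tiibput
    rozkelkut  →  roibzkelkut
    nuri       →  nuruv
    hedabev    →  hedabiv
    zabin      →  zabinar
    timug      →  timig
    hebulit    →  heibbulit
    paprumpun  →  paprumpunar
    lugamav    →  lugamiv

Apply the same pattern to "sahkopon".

sahkoponar

"sahkopon" ends in -n. The stems ending in -n (zabin → zabinar, paprumpun → paprumpunar) add -ar.
So sahkopon → sahkoponar.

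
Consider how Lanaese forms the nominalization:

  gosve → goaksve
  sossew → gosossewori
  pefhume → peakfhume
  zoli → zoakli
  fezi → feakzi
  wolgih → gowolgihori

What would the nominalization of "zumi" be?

wolgih and zoli both have last vowel 'i' yet inflect differently (gowolgihori, zoakli), so the last vowel is not what conditions the rule; whether the stem ends in a vowel or a consonant is.
"zumi" ends in a vowel. The stems ending in a vowel (zoli → zoakli, fezi → feakzi, gosve → goaksve) insert -ak- after the first vowel.
So zumi → zuakmi.

zuakmi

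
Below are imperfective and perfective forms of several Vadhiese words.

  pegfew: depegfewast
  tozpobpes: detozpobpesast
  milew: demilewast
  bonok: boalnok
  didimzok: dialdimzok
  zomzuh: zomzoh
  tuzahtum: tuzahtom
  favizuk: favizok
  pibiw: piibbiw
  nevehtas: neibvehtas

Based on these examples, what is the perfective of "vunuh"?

bonok and favizuk both end in -k yet inflect differently (boalnok, favizok), so the final letter is not what conditions the rule; the last vowel is.
"vunuh" has last vowel 'u'. The stems whose last vowel is 'u' (zomzuh → zomzoh, tuzahtum → tuzahtom, favizuk → favizok) change the last vowel to 'o'.
The other patterns: stems whose last vowel is 'e' add de- … -ast around the stem; stems whose last vowel is 'o' insert -al- after the first vowel; stems whose last vowel is 'a' or 'i' insert -ib- after the first vowel.
So vunuh → vunoh.

vunoh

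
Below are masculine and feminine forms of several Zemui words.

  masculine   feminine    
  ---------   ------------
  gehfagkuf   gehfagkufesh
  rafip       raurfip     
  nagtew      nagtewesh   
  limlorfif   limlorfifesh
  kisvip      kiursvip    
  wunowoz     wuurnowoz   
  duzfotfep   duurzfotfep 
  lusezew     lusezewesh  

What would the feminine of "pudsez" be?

duzfotfep and nagtew both have last vowel 'e' yet inflect differently (duurzfotfep, nagtewesh), so the last vowel is not what conditions the rule; the final letter is.
"pudsez" ends in -z. The one such stem in the data (wunowoz → wuurnowoz) inserts -ur- after the first vowel (as do rafip, duzfotfep), so the same rule applies.
So pudsez → puurdsez.

puurdsez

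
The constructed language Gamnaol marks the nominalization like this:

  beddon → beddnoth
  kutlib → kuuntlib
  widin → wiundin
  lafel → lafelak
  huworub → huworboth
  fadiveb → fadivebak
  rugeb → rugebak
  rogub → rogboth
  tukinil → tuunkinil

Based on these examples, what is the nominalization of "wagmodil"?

waungmodil

rogub and kutlib both end in -b yet inflect differently (rogboth, kuuntlib), so the final letter is not what conditions the rule; the last vowel is.
"wagmodil" has last vowel 'i'. The stems whose last vowel is 'i' (kutlib → kuuntlib, widin → wiundin, tukinil → tuunkinil) insert -un- after the first vowel.
The other patterns: stems whose last vowel is 'o' or 'u' delete the last vowel and add -oth; stems whose last vowel is 'e' add -ak.
So wagmodil → waungmodil.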